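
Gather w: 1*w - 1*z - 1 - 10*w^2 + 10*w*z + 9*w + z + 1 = -10*w^2 + w*(10*z + 10)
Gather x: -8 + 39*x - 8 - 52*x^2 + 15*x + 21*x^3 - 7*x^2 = 21*x^3 - 59*x^2 + 54*x - 16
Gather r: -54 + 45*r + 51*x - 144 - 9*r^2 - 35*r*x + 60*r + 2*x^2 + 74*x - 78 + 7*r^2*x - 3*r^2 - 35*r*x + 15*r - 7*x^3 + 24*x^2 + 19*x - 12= r^2*(7*x - 12) + r*(120 - 70*x) - 7*x^3 + 26*x^2 + 144*x - 288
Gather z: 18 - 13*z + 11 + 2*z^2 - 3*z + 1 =2*z^2 - 16*z + 30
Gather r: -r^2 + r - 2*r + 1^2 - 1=-r^2 - r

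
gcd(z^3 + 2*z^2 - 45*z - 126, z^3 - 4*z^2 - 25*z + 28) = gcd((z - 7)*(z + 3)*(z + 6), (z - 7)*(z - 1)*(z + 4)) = z - 7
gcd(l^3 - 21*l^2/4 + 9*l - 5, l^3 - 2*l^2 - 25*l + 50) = l - 2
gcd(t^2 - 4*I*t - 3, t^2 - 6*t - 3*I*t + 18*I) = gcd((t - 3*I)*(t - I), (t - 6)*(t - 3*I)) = t - 3*I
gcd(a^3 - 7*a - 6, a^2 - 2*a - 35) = 1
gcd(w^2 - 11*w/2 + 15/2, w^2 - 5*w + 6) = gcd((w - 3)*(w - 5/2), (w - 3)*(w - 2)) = w - 3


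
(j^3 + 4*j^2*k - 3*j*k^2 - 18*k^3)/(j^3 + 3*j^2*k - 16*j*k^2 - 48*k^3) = (j^2 + j*k - 6*k^2)/(j^2 - 16*k^2)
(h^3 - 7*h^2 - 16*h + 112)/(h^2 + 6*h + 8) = (h^2 - 11*h + 28)/(h + 2)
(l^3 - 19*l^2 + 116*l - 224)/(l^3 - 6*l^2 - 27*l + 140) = (l - 8)/(l + 5)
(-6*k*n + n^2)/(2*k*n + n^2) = (-6*k + n)/(2*k + n)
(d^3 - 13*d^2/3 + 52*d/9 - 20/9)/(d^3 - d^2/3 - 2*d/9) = (3*d^2 - 11*d + 10)/(d*(3*d + 1))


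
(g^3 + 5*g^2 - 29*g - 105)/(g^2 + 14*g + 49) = (g^2 - 2*g - 15)/(g + 7)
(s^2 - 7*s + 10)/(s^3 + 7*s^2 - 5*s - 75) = (s^2 - 7*s + 10)/(s^3 + 7*s^2 - 5*s - 75)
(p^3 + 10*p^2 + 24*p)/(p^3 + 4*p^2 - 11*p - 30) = p*(p^2 + 10*p + 24)/(p^3 + 4*p^2 - 11*p - 30)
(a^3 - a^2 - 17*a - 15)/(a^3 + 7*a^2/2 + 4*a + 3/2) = 2*(a^2 - 2*a - 15)/(2*a^2 + 5*a + 3)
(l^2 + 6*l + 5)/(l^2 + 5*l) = (l + 1)/l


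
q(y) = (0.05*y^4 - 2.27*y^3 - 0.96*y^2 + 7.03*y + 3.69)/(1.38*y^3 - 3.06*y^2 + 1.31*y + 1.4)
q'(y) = (-4.14*y^2 + 6.12*y - 1.31)*(0.05*y^4 - 2.27*y^3 - 0.96*y^2 + 7.03*y + 3.69)/(1.38*y^3 - 3.06*y^2 + 1.31*y + 1.4)^2 + (0.2*y^3 - 6.81*y^2 - 1.92*y + 7.03)/(1.38*y^3 - 3.06*y^2 + 1.31*y + 1.4)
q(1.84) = -0.09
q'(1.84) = -8.76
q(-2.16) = -0.27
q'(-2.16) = 0.46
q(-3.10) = -0.61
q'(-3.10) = 0.29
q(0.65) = 5.41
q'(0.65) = 5.93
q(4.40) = -2.42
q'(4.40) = 0.24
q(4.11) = -2.49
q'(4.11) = 0.25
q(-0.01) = 2.61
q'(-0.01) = 2.50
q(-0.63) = 0.55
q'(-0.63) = -1.75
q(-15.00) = -1.84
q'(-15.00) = 0.05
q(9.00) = -1.73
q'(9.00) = 0.09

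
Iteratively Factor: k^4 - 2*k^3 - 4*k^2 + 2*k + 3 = (k + 1)*(k^3 - 3*k^2 - k + 3) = (k - 3)*(k + 1)*(k^2 - 1) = (k - 3)*(k - 1)*(k + 1)*(k + 1)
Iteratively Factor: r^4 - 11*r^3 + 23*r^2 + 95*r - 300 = (r - 4)*(r^3 - 7*r^2 - 5*r + 75) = (r - 5)*(r - 4)*(r^2 - 2*r - 15) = (r - 5)^2*(r - 4)*(r + 3)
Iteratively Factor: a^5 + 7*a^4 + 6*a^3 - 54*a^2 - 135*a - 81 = (a + 3)*(a^4 + 4*a^3 - 6*a^2 - 36*a - 27) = (a + 3)^2*(a^3 + a^2 - 9*a - 9) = (a + 3)^3*(a^2 - 2*a - 3) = (a + 1)*(a + 3)^3*(a - 3)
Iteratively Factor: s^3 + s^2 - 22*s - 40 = (s + 2)*(s^2 - s - 20) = (s - 5)*(s + 2)*(s + 4)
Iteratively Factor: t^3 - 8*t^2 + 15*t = (t - 3)*(t^2 - 5*t) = t*(t - 3)*(t - 5)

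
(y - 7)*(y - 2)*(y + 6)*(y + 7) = y^4 + 4*y^3 - 61*y^2 - 196*y + 588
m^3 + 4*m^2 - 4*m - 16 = (m - 2)*(m + 2)*(m + 4)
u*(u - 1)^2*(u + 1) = u^4 - u^3 - u^2 + u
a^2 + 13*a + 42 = (a + 6)*(a + 7)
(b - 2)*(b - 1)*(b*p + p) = b^3*p - 2*b^2*p - b*p + 2*p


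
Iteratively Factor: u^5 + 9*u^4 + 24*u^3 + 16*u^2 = (u + 4)*(u^4 + 5*u^3 + 4*u^2) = u*(u + 4)*(u^3 + 5*u^2 + 4*u) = u*(u + 1)*(u + 4)*(u^2 + 4*u) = u^2*(u + 1)*(u + 4)*(u + 4)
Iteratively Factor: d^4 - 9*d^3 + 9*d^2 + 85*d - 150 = (d - 5)*(d^3 - 4*d^2 - 11*d + 30) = (d - 5)*(d + 3)*(d^2 - 7*d + 10) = (d - 5)^2*(d + 3)*(d - 2)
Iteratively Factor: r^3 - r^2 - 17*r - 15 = (r - 5)*(r^2 + 4*r + 3) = (r - 5)*(r + 3)*(r + 1)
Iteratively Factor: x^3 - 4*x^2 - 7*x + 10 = (x + 2)*(x^2 - 6*x + 5) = (x - 1)*(x + 2)*(x - 5)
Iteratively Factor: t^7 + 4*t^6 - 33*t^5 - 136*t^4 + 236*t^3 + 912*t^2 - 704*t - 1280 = (t + 1)*(t^6 + 3*t^5 - 36*t^4 - 100*t^3 + 336*t^2 + 576*t - 1280) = (t - 5)*(t + 1)*(t^5 + 8*t^4 + 4*t^3 - 80*t^2 - 64*t + 256) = (t - 5)*(t - 2)*(t + 1)*(t^4 + 10*t^3 + 24*t^2 - 32*t - 128) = (t - 5)*(t - 2)*(t + 1)*(t + 4)*(t^3 + 6*t^2 - 32) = (t - 5)*(t - 2)*(t + 1)*(t + 4)^2*(t^2 + 2*t - 8) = (t - 5)*(t - 2)*(t + 1)*(t + 4)^3*(t - 2)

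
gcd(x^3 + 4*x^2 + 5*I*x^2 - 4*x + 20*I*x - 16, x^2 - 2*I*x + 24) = x + 4*I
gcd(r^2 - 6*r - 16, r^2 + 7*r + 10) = r + 2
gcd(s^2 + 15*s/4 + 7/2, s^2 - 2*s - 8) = s + 2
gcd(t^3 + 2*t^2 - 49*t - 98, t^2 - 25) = 1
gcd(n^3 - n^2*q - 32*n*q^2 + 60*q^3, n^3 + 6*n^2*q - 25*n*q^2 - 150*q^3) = -n^2 - n*q + 30*q^2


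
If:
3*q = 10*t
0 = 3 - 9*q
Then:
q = 1/3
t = 1/10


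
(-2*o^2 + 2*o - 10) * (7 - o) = 2*o^3 - 16*o^2 + 24*o - 70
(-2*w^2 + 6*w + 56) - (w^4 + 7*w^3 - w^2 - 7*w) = -w^4 - 7*w^3 - w^2 + 13*w + 56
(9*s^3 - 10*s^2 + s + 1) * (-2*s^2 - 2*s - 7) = -18*s^5 + 2*s^4 - 45*s^3 + 66*s^2 - 9*s - 7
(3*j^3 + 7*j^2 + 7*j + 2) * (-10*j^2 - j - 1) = -30*j^5 - 73*j^4 - 80*j^3 - 34*j^2 - 9*j - 2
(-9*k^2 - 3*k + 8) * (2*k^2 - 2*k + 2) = -18*k^4 + 12*k^3 + 4*k^2 - 22*k + 16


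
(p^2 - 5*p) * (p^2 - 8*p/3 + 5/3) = p^4 - 23*p^3/3 + 15*p^2 - 25*p/3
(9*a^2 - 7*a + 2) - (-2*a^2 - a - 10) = 11*a^2 - 6*a + 12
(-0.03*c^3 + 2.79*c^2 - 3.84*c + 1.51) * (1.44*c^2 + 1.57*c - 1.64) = -0.0432*c^5 + 3.9705*c^4 - 1.1001*c^3 - 8.43*c^2 + 8.6683*c - 2.4764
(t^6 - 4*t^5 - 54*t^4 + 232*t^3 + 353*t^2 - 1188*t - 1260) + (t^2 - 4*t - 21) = t^6 - 4*t^5 - 54*t^4 + 232*t^3 + 354*t^2 - 1192*t - 1281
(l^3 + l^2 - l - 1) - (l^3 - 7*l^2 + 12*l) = 8*l^2 - 13*l - 1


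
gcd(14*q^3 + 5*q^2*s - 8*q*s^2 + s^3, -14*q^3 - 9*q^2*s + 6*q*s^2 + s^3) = 2*q^2 + q*s - s^2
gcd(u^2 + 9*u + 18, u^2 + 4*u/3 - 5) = u + 3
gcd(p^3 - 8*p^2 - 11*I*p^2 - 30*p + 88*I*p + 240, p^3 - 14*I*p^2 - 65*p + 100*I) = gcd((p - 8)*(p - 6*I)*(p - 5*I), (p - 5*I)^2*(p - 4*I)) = p - 5*I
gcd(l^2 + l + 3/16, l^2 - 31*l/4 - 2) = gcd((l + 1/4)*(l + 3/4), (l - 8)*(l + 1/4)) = l + 1/4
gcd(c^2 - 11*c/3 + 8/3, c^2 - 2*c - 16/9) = c - 8/3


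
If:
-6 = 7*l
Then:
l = -6/7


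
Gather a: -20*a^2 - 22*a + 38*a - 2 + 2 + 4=-20*a^2 + 16*a + 4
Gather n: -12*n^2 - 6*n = -12*n^2 - 6*n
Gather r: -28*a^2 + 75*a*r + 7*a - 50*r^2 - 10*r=-28*a^2 + 7*a - 50*r^2 + r*(75*a - 10)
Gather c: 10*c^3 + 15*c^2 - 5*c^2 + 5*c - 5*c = 10*c^3 + 10*c^2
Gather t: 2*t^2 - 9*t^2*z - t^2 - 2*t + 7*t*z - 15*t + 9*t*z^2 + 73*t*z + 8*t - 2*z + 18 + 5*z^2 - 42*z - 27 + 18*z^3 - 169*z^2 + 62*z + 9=t^2*(1 - 9*z) + t*(9*z^2 + 80*z - 9) + 18*z^3 - 164*z^2 + 18*z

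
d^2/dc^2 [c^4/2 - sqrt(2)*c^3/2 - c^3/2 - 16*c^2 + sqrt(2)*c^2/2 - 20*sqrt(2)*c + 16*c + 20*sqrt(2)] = 6*c^2 - 3*sqrt(2)*c - 3*c - 32 + sqrt(2)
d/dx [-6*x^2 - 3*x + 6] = -12*x - 3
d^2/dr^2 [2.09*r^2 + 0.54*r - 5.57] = 4.18000000000000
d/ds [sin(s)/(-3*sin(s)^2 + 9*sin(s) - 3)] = -cos(s)^3/(3*(sin(s)^2 - 3*sin(s) + 1)^2)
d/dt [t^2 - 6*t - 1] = 2*t - 6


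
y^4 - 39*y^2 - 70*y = y*(y - 7)*(y + 2)*(y + 5)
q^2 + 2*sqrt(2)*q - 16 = (q - 2*sqrt(2))*(q + 4*sqrt(2))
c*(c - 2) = c^2 - 2*c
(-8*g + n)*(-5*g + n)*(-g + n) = -40*g^3 + 53*g^2*n - 14*g*n^2 + n^3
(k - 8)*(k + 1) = k^2 - 7*k - 8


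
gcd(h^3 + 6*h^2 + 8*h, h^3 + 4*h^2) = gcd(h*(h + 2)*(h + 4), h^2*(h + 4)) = h^2 + 4*h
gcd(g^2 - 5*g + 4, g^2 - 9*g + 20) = g - 4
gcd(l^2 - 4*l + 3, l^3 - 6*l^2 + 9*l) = l - 3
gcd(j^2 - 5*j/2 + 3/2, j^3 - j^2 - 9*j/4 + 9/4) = j^2 - 5*j/2 + 3/2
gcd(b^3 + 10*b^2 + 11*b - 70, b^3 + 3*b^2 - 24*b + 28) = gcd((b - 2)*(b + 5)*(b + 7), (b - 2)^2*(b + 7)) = b^2 + 5*b - 14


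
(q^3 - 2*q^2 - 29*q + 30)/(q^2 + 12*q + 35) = (q^2 - 7*q + 6)/(q + 7)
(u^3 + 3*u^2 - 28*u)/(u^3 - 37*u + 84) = u/(u - 3)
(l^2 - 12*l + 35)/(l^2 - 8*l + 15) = (l - 7)/(l - 3)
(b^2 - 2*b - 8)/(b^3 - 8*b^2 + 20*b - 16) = (b + 2)/(b^2 - 4*b + 4)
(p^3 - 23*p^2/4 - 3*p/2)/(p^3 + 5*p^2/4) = (4*p^2 - 23*p - 6)/(p*(4*p + 5))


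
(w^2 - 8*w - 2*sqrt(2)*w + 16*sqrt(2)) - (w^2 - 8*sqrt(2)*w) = -8*w + 6*sqrt(2)*w + 16*sqrt(2)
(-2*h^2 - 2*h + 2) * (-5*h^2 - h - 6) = 10*h^4 + 12*h^3 + 4*h^2 + 10*h - 12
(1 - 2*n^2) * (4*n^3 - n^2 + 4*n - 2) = -8*n^5 + 2*n^4 - 4*n^3 + 3*n^2 + 4*n - 2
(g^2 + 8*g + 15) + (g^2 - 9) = 2*g^2 + 8*g + 6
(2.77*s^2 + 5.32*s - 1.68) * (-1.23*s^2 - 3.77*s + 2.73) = -3.4071*s^4 - 16.9865*s^3 - 10.4279*s^2 + 20.8572*s - 4.5864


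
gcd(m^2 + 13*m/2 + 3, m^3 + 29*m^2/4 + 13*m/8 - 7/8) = m + 1/2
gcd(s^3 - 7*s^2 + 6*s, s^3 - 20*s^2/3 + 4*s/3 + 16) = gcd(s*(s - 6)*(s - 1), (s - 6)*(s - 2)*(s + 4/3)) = s - 6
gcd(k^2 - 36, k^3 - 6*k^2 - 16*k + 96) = k - 6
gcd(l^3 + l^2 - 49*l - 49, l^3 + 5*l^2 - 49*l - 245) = l^2 - 49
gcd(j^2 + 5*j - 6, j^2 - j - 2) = 1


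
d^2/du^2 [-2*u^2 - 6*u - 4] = -4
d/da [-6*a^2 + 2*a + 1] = 2 - 12*a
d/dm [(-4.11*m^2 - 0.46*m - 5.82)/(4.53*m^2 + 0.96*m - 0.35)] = (-1.8618*m^2 + 55.6062*m + 5.7482)/(20.5209*m^4 + 8.6976*m^3 - 2.2494*m^2 - 0.672*m + 0.1225)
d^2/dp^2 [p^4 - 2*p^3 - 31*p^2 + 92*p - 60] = 12*p^2 - 12*p - 62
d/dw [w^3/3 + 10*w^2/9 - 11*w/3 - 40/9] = w^2 + 20*w/9 - 11/3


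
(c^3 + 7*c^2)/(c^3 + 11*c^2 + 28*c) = c/(c + 4)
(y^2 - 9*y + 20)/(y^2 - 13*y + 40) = (y - 4)/(y - 8)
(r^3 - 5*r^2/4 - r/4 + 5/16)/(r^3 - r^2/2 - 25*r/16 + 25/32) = 2*(2*r + 1)/(4*r + 5)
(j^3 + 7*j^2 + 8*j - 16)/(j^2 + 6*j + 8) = (j^2 + 3*j - 4)/(j + 2)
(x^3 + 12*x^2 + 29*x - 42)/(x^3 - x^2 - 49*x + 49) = (x + 6)/(x - 7)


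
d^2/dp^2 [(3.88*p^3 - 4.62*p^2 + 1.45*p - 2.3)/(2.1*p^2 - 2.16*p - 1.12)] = (-5.6843418860808e-14*p^4 + 25.332936*p^3 - 69.736464*p^2 + 112.261632*p - 50.887296)/(9.261*p^6 - 28.5768*p^5 + 14.57568*p^4 + 20.404224*p^3 - 7.773696*p^2 - 8.128512*p - 1.404928)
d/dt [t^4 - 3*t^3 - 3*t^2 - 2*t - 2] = 4*t^3 - 9*t^2 - 6*t - 2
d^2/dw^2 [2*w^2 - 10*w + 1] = 4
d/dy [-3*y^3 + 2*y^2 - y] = -9*y^2 + 4*y - 1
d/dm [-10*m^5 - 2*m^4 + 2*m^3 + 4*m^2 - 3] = 2*m*(-25*m^3 - 4*m^2 + 3*m + 4)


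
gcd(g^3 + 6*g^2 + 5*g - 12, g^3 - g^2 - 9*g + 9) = g^2 + 2*g - 3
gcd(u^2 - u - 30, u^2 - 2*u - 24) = u - 6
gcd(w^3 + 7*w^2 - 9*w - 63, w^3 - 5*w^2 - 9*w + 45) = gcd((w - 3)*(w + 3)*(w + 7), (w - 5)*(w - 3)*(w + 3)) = w^2 - 9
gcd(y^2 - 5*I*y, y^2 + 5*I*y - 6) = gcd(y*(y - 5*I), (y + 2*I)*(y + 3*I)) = 1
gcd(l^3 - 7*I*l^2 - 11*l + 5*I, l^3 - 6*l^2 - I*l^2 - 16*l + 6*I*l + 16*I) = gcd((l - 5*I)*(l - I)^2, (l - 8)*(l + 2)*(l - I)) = l - I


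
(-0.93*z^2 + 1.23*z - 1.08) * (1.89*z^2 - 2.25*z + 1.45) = -1.7577*z^4 + 4.4172*z^3 - 6.1572*z^2 + 4.2135*z - 1.566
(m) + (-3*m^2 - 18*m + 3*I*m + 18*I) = -3*m^2 - 17*m + 3*I*m + 18*I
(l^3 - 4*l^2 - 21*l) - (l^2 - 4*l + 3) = l^3 - 5*l^2 - 17*l - 3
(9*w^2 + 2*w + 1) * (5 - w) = -9*w^3 + 43*w^2 + 9*w + 5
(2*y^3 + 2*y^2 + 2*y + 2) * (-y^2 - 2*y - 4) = -2*y^5 - 6*y^4 - 14*y^3 - 14*y^2 - 12*y - 8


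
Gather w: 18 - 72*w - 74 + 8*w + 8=-64*w - 48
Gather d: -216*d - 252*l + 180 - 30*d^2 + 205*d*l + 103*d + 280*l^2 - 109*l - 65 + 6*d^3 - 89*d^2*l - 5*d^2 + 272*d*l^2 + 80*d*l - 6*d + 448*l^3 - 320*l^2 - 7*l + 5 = 6*d^3 + d^2*(-89*l - 35) + d*(272*l^2 + 285*l - 119) + 448*l^3 - 40*l^2 - 368*l + 120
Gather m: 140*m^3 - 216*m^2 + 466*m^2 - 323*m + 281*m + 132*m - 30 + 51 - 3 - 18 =140*m^3 + 250*m^2 + 90*m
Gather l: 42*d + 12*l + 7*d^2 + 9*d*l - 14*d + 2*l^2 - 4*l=7*d^2 + 28*d + 2*l^2 + l*(9*d + 8)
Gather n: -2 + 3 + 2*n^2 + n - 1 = 2*n^2 + n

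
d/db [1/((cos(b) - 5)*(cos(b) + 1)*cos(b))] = (3*sin(b) - 5*sin(b)/cos(b)^2 - 8*tan(b))/((cos(b) - 5)^2*(cos(b) + 1)^2)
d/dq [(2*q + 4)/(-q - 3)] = -2/(q + 3)^2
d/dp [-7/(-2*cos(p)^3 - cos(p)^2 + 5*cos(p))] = 7*(6*cos(p)^2 + 2*cos(p) - 5)*sin(p)/((cos(p) + cos(2*p) - 4)^2*cos(p)^2)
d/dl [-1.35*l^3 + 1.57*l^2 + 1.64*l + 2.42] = -4.05*l^2 + 3.14*l + 1.64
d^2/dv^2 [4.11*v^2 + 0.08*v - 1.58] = 8.22000000000000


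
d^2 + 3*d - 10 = (d - 2)*(d + 5)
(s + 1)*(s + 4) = s^2 + 5*s + 4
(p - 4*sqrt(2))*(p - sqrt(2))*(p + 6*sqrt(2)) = p^3 + sqrt(2)*p^2 - 52*p + 48*sqrt(2)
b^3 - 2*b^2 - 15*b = b*(b - 5)*(b + 3)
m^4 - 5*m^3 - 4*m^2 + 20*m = m*(m - 5)*(m - 2)*(m + 2)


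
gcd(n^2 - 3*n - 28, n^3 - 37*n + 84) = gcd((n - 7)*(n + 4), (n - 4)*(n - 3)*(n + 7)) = 1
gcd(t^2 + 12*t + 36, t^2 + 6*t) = t + 6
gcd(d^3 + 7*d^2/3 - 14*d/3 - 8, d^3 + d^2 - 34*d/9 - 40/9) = d^2 - 2*d/3 - 8/3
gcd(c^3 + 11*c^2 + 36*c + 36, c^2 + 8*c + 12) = c^2 + 8*c + 12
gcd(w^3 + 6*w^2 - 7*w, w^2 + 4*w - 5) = w - 1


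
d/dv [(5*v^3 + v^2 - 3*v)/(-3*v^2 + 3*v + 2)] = (-15*v^4 + 30*v^3 + 24*v^2 + 4*v - 6)/(9*v^4 - 18*v^3 - 3*v^2 + 12*v + 4)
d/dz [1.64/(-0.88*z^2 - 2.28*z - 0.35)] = (2.8864*z + 3.7392)/(0.88*z^2 + 2.28*z + 0.35)^2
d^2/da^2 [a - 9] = 0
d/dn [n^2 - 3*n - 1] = 2*n - 3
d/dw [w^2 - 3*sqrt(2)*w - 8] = 2*w - 3*sqrt(2)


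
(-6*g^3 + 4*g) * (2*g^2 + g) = -12*g^5 - 6*g^4 + 8*g^3 + 4*g^2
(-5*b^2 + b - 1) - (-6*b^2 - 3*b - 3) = b^2 + 4*b + 2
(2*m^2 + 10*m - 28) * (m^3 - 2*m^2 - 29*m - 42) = 2*m^5 + 6*m^4 - 106*m^3 - 318*m^2 + 392*m + 1176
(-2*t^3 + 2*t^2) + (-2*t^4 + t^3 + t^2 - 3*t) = -2*t^4 - t^3 + 3*t^2 - 3*t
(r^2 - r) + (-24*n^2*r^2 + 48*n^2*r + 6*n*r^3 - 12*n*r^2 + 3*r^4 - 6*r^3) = -24*n^2*r^2 + 48*n^2*r + 6*n*r^3 - 12*n*r^2 + 3*r^4 - 6*r^3 + r^2 - r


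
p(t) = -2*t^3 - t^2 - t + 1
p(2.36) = -33.22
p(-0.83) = 2.28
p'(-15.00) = -1321.00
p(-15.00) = 6541.00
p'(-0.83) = -3.47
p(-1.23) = 4.44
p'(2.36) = -39.14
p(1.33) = -6.80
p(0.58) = -0.31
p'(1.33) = -14.27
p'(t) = -6*t^2 - 2*t - 1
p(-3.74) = 95.38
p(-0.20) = 1.18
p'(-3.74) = -77.45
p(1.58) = -10.97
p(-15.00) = 6541.00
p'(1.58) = -19.14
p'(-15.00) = -1321.00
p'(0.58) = -4.18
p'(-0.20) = -0.84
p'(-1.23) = -7.62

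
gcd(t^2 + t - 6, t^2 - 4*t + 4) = t - 2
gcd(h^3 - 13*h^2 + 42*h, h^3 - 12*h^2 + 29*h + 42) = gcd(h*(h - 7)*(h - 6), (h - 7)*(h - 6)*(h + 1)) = h^2 - 13*h + 42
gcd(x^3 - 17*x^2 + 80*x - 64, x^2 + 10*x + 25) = 1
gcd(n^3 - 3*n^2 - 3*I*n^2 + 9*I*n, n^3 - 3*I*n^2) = n^2 - 3*I*n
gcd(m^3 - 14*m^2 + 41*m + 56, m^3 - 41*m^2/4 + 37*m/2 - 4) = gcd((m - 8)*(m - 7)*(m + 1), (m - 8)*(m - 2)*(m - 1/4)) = m - 8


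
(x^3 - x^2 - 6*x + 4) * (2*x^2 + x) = 2*x^5 - x^4 - 13*x^3 + 2*x^2 + 4*x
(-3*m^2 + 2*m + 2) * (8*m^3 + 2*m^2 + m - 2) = -24*m^5 + 10*m^4 + 17*m^3 + 12*m^2 - 2*m - 4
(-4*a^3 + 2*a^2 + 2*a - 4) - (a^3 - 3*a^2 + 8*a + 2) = -5*a^3 + 5*a^2 - 6*a - 6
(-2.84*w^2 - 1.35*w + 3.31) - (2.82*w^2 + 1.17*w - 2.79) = -5.66*w^2 - 2.52*w + 6.1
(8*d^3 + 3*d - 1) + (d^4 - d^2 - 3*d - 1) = d^4 + 8*d^3 - d^2 - 2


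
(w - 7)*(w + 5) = w^2 - 2*w - 35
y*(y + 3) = y^2 + 3*y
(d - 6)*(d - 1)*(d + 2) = d^3 - 5*d^2 - 8*d + 12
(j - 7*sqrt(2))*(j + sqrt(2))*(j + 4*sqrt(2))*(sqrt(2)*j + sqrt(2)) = sqrt(2)*j^4 - 4*j^3 + sqrt(2)*j^3 - 62*sqrt(2)*j^2 - 4*j^2 - 112*j - 62*sqrt(2)*j - 112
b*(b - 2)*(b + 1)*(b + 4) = b^4 + 3*b^3 - 6*b^2 - 8*b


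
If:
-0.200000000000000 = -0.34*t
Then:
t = 0.59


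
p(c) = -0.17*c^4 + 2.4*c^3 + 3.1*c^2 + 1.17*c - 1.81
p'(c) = -0.68*c^3 + 7.2*c^2 + 6.2*c + 1.17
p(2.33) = 43.09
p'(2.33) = 46.10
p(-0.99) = -2.42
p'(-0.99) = 2.75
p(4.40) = 204.08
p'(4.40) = 109.92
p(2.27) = 40.38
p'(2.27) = 44.39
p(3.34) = 104.95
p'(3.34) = 76.86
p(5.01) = 276.56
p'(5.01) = 127.44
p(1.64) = 17.80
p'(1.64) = 27.70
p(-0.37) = -1.94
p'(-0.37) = -0.10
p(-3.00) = -55.99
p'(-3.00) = 65.73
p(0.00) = -1.81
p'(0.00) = 1.17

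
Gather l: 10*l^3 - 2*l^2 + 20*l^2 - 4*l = 10*l^3 + 18*l^2 - 4*l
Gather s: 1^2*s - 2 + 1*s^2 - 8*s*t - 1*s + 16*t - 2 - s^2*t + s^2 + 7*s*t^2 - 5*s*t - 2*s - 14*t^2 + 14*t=s^2*(2 - t) + s*(7*t^2 - 13*t - 2) - 14*t^2 + 30*t - 4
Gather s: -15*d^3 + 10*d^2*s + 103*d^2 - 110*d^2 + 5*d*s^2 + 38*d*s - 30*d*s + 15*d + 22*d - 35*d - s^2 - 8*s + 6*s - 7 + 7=-15*d^3 - 7*d^2 + 2*d + s^2*(5*d - 1) + s*(10*d^2 + 8*d - 2)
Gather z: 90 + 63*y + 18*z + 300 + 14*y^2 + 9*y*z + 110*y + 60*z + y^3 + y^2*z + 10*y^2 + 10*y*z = y^3 + 24*y^2 + 173*y + z*(y^2 + 19*y + 78) + 390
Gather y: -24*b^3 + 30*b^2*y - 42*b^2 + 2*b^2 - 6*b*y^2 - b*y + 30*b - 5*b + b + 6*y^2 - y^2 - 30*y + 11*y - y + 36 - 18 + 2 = -24*b^3 - 40*b^2 + 26*b + y^2*(5 - 6*b) + y*(30*b^2 - b - 20) + 20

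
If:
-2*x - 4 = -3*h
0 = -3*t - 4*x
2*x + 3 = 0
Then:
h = 1/3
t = 2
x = -3/2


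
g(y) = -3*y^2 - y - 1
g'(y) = -6*y - 1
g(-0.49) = -1.23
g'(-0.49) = 1.94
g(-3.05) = -25.86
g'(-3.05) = 17.30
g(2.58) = -23.55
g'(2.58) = -16.48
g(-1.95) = -10.46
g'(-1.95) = 10.70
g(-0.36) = -1.03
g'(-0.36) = 1.16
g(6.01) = -115.37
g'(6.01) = -37.06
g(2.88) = -28.76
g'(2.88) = -18.28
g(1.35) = -7.82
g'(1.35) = -9.10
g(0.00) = -1.00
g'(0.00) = -1.00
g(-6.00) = -103.00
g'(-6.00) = 35.00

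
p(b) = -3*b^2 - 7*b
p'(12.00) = -79.00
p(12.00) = -516.00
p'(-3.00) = 11.00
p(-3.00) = -6.00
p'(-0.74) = -2.56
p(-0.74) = 3.54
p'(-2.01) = 5.06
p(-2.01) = 1.95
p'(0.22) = -8.32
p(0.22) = -1.69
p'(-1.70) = 3.20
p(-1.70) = 3.23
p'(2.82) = -23.92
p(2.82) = -43.60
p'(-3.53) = 14.18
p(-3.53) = -12.67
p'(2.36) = -21.16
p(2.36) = -33.23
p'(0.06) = -7.36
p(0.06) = -0.43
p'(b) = -6*b - 7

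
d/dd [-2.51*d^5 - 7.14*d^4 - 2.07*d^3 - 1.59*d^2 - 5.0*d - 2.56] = -12.55*d^4 - 28.56*d^3 - 6.21*d^2 - 3.18*d - 5.0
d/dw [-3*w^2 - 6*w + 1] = -6*w - 6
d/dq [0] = 0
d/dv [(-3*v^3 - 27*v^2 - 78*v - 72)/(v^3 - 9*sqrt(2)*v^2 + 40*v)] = 3*(-v*(v^2 - 9*sqrt(2)*v + 40)*(3*v^2 + 18*v + 26) + (3*v^2 - 18*sqrt(2)*v + 40)*(v^3 + 9*v^2 + 26*v + 24))/(v^2*(v^2 - 9*sqrt(2)*v + 40)^2)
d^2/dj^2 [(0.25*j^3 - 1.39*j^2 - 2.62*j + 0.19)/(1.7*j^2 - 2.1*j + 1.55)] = (-24.1807*j^3 + 20.388*j^2 + 40.95615*j - 23.06065)/(4.913*j^6 - 18.207*j^5 + 35.9295*j^4 - 42.462*j^3 + 32.75925*j^2 - 15.13575*j + 3.723875)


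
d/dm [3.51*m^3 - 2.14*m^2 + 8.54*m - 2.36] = 10.53*m^2 - 4.28*m + 8.54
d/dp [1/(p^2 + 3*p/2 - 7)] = 2*(-4*p - 3)/(2*p^2 + 3*p - 14)^2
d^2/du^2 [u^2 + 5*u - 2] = 2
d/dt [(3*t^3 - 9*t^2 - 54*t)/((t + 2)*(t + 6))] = 3*(t^4 + 16*t^3 + 30*t^2 - 72*t - 216)/(t^4 + 16*t^3 + 88*t^2 + 192*t + 144)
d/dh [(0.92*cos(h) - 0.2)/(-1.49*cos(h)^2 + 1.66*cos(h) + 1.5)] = (-1.3708*cos(h)^2 + 0.596*cos(h) - 1.712)*sin(h)/(2.2201*cos(h)^4 - 4.9468*cos(h)^3 - 1.7144*cos(h)^2 + 4.98*cos(h) + 2.25)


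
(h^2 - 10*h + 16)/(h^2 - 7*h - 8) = (h - 2)/(h + 1)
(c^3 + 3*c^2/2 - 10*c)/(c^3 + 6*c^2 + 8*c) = (c - 5/2)/(c + 2)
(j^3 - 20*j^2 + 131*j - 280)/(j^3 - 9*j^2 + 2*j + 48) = (j^2 - 12*j + 35)/(j^2 - j - 6)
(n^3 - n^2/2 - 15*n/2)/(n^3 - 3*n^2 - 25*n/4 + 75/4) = 2*n/(2*n - 5)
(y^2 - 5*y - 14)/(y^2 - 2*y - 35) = (y + 2)/(y + 5)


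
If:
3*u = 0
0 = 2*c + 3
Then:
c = -3/2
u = 0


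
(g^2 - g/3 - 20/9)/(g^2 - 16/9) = (3*g - 5)/(3*g - 4)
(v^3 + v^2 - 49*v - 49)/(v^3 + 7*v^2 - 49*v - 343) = (v + 1)/(v + 7)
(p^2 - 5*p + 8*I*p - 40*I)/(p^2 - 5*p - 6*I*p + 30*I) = (p + 8*I)/(p - 6*I)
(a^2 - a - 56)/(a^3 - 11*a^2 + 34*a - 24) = (a^2 - a - 56)/(a^3 - 11*a^2 + 34*a - 24)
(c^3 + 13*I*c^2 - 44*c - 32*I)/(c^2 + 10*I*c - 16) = (c^2 + 5*I*c - 4)/(c + 2*I)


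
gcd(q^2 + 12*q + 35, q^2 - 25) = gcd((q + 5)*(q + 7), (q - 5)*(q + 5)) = q + 5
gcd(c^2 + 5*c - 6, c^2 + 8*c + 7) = 1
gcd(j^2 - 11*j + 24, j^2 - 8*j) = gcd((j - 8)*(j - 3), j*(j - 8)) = j - 8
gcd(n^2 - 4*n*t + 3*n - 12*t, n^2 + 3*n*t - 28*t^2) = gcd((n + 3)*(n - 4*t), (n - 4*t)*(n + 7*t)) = -n + 4*t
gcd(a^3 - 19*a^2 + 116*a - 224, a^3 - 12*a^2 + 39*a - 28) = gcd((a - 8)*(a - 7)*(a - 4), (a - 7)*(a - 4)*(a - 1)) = a^2 - 11*a + 28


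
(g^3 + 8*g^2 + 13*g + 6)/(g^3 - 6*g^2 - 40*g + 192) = (g^2 + 2*g + 1)/(g^2 - 12*g + 32)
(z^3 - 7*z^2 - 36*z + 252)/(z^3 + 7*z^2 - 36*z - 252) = (z - 7)/(z + 7)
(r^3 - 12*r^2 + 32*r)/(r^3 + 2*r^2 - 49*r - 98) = r*(r^2 - 12*r + 32)/(r^3 + 2*r^2 - 49*r - 98)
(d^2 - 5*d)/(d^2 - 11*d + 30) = d/(d - 6)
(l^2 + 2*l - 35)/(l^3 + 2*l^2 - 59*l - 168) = (l - 5)/(l^2 - 5*l - 24)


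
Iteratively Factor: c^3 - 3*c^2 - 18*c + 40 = (c - 5)*(c^2 + 2*c - 8) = (c - 5)*(c + 4)*(c - 2)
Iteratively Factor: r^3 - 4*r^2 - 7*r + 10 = (r - 1)*(r^2 - 3*r - 10) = (r - 1)*(r + 2)*(r - 5)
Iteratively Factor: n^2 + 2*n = (n)*(n + 2)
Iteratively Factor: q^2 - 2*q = (q - 2)*(q)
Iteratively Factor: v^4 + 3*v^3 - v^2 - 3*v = (v - 1)*(v^3 + 4*v^2 + 3*v) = (v - 1)*(v + 1)*(v^2 + 3*v) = v*(v - 1)*(v + 1)*(v + 3)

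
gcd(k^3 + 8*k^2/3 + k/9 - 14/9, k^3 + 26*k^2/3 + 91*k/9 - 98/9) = k^2 + 5*k/3 - 14/9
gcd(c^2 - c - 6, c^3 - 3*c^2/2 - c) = 1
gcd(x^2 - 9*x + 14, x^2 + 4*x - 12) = x - 2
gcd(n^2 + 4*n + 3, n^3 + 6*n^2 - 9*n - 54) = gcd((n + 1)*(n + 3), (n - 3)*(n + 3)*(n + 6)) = n + 3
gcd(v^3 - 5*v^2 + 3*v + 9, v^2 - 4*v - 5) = v + 1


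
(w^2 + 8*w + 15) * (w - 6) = w^3 + 2*w^2 - 33*w - 90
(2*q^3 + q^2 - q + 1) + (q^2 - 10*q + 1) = 2*q^3 + 2*q^2 - 11*q + 2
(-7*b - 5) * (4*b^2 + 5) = -28*b^3 - 20*b^2 - 35*b - 25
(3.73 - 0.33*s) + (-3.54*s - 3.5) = 0.23 - 3.87*s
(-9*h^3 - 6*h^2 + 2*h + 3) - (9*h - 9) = -9*h^3 - 6*h^2 - 7*h + 12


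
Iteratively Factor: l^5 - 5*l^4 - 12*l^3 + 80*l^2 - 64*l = (l + 4)*(l^4 - 9*l^3 + 24*l^2 - 16*l) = (l - 4)*(l + 4)*(l^3 - 5*l^2 + 4*l) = (l - 4)^2*(l + 4)*(l^2 - l) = l*(l - 4)^2*(l + 4)*(l - 1)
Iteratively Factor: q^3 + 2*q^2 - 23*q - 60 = (q + 3)*(q^2 - q - 20) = (q - 5)*(q + 3)*(q + 4)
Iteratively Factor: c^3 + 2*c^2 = (c + 2)*(c^2) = c*(c + 2)*(c)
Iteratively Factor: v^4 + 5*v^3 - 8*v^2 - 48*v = (v - 3)*(v^3 + 8*v^2 + 16*v) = v*(v - 3)*(v^2 + 8*v + 16) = v*(v - 3)*(v + 4)*(v + 4)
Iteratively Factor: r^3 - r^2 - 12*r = (r + 3)*(r^2 - 4*r) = (r - 4)*(r + 3)*(r)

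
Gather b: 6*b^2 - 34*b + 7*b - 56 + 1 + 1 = 6*b^2 - 27*b - 54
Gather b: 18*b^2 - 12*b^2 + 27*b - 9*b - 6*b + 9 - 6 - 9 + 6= 6*b^2 + 12*b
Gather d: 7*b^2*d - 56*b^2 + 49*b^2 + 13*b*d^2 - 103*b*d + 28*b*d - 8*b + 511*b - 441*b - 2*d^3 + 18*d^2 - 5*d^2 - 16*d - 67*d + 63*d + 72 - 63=-7*b^2 + 62*b - 2*d^3 + d^2*(13*b + 13) + d*(7*b^2 - 75*b - 20) + 9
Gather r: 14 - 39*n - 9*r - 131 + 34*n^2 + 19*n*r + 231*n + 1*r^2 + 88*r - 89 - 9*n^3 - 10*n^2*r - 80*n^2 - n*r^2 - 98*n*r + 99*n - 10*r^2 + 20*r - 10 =-9*n^3 - 46*n^2 + 291*n + r^2*(-n - 9) + r*(-10*n^2 - 79*n + 99) - 216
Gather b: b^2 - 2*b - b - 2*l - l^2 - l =b^2 - 3*b - l^2 - 3*l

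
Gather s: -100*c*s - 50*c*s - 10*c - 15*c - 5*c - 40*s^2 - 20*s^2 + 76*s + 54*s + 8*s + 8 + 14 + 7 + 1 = -30*c - 60*s^2 + s*(138 - 150*c) + 30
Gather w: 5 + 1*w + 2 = w + 7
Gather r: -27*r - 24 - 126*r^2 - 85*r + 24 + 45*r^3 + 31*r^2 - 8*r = 45*r^3 - 95*r^2 - 120*r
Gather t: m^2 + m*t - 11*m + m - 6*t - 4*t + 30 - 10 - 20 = m^2 - 10*m + t*(m - 10)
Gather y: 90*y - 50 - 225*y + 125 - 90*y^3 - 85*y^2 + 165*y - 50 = -90*y^3 - 85*y^2 + 30*y + 25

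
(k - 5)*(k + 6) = k^2 + k - 30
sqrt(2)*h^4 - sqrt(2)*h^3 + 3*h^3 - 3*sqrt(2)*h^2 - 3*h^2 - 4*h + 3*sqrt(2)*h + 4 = (h - 1)*(h - sqrt(2))*(h + 2*sqrt(2))*(sqrt(2)*h + 1)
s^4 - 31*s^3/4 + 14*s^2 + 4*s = s*(s - 4)^2*(s + 1/4)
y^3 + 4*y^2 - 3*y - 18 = (y - 2)*(y + 3)^2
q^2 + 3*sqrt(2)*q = q*(q + 3*sqrt(2))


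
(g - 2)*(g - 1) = g^2 - 3*g + 2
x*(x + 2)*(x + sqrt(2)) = x^3 + sqrt(2)*x^2 + 2*x^2 + 2*sqrt(2)*x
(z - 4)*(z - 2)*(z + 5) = z^3 - z^2 - 22*z + 40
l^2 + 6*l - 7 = (l - 1)*(l + 7)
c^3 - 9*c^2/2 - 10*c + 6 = (c - 6)*(c - 1/2)*(c + 2)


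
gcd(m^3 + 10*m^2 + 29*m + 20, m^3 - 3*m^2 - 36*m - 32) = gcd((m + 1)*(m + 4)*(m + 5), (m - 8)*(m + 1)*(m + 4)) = m^2 + 5*m + 4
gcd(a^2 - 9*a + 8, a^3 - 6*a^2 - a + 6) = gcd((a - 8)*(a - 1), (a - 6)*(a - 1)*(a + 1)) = a - 1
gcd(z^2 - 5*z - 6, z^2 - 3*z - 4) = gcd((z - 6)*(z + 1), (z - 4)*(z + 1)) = z + 1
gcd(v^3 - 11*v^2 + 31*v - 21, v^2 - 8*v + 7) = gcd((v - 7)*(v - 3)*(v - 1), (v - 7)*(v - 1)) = v^2 - 8*v + 7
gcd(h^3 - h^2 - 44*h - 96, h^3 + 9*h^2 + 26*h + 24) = h^2 + 7*h + 12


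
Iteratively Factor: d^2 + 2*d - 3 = (d + 3)*(d - 1)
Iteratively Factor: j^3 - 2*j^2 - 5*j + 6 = (j - 3)*(j^2 + j - 2) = (j - 3)*(j + 2)*(j - 1)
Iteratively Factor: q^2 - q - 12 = (q - 4)*(q + 3)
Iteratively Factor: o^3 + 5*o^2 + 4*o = (o + 4)*(o^2 + o) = o*(o + 4)*(o + 1)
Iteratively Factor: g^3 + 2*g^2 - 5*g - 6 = (g + 3)*(g^2 - g - 2) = (g + 1)*(g + 3)*(g - 2)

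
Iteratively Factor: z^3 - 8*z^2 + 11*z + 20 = (z - 5)*(z^2 - 3*z - 4) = (z - 5)*(z - 4)*(z + 1)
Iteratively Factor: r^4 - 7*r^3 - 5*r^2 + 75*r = (r + 3)*(r^3 - 10*r^2 + 25*r) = r*(r + 3)*(r^2 - 10*r + 25) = r*(r - 5)*(r + 3)*(r - 5)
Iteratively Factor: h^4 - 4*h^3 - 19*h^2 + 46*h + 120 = (h - 5)*(h^3 + h^2 - 14*h - 24) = (h - 5)*(h - 4)*(h^2 + 5*h + 6) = (h - 5)*(h - 4)*(h + 3)*(h + 2)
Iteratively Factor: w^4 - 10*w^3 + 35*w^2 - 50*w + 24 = (w - 1)*(w^3 - 9*w^2 + 26*w - 24) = (w - 2)*(w - 1)*(w^2 - 7*w + 12) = (w - 4)*(w - 2)*(w - 1)*(w - 3)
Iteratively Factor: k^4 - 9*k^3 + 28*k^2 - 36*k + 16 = (k - 2)*(k^3 - 7*k^2 + 14*k - 8) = (k - 4)*(k - 2)*(k^2 - 3*k + 2) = (k - 4)*(k - 2)^2*(k - 1)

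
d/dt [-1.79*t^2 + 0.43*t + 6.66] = 0.43 - 3.58*t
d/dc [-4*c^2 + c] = 1 - 8*c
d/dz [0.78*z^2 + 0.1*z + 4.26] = 1.56*z + 0.1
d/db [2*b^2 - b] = 4*b - 1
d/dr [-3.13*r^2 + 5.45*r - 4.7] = 5.45 - 6.26*r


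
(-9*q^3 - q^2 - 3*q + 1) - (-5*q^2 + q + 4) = -9*q^3 + 4*q^2 - 4*q - 3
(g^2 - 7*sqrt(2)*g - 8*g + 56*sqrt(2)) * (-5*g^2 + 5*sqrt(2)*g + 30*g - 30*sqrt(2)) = -5*g^4 + 40*sqrt(2)*g^3 + 70*g^3 - 560*sqrt(2)*g^2 - 310*g^2 + 980*g + 1920*sqrt(2)*g - 3360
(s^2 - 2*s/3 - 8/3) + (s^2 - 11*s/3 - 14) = 2*s^2 - 13*s/3 - 50/3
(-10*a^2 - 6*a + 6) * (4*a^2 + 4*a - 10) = -40*a^4 - 64*a^3 + 100*a^2 + 84*a - 60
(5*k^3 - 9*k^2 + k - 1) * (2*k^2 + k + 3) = 10*k^5 - 13*k^4 + 8*k^3 - 28*k^2 + 2*k - 3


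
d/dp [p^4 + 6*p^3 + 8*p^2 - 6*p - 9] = 4*p^3 + 18*p^2 + 16*p - 6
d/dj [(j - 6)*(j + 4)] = 2*j - 2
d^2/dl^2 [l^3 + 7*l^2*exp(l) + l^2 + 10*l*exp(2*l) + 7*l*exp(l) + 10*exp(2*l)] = 7*l^2*exp(l) + 40*l*exp(2*l) + 35*l*exp(l) + 6*l + 80*exp(2*l) + 28*exp(l) + 2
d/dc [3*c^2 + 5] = 6*c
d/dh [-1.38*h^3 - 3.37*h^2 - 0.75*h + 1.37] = -4.14*h^2 - 6.74*h - 0.75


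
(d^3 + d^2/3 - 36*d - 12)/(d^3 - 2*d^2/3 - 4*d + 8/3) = (3*d^3 + d^2 - 108*d - 36)/(3*d^3 - 2*d^2 - 12*d + 8)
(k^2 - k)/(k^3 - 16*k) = (k - 1)/(k^2 - 16)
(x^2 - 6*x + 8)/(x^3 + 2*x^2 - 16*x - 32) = (x - 2)/(x^2 + 6*x + 8)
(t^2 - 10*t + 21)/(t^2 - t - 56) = (-t^2 + 10*t - 21)/(-t^2 + t + 56)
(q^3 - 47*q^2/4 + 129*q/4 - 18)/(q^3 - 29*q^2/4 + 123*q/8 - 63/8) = 2*(q - 8)/(2*q - 7)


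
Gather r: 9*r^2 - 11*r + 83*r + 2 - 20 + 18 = 9*r^2 + 72*r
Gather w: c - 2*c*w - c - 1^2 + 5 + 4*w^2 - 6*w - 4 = 4*w^2 + w*(-2*c - 6)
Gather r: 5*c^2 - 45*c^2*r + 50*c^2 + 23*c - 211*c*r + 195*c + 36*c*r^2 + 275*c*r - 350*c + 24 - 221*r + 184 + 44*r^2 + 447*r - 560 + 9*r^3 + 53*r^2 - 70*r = 55*c^2 - 132*c + 9*r^3 + r^2*(36*c + 97) + r*(-45*c^2 + 64*c + 156) - 352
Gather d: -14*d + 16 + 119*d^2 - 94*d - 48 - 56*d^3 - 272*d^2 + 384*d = -56*d^3 - 153*d^2 + 276*d - 32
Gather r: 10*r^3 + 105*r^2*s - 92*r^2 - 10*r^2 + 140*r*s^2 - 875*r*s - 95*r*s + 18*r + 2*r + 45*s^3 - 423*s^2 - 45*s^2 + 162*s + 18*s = 10*r^3 + r^2*(105*s - 102) + r*(140*s^2 - 970*s + 20) + 45*s^3 - 468*s^2 + 180*s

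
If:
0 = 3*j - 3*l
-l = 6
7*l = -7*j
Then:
No Solution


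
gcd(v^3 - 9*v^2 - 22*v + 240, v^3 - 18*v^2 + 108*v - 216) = v - 6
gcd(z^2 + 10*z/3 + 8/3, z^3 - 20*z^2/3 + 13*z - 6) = 1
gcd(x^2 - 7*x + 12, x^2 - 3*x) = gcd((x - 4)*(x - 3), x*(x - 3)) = x - 3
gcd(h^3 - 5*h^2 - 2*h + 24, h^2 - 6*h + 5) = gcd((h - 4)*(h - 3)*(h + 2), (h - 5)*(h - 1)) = 1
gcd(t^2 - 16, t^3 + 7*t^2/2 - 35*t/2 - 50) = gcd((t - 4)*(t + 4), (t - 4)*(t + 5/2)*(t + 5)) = t - 4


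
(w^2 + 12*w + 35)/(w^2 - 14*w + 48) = (w^2 + 12*w + 35)/(w^2 - 14*w + 48)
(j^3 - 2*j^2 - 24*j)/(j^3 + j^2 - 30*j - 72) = j/(j + 3)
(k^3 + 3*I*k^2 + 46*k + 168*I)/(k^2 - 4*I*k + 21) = (k^2 + 10*I*k - 24)/(k + 3*I)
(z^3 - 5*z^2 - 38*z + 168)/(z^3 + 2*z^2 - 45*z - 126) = (z - 4)/(z + 3)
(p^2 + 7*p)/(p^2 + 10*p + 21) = p/(p + 3)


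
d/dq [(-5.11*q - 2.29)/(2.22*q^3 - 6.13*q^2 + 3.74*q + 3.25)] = (22.6884*q^3 - 16.0729*q^2 - 28.0754*q - 8.0429)/(4.9284*q^6 - 27.2172*q^5 + 54.1825*q^4 - 31.4224*q^3 - 25.8574*q^2 + 24.31*q + 10.5625)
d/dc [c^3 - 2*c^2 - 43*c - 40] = 3*c^2 - 4*c - 43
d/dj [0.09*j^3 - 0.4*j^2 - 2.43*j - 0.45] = 0.27*j^2 - 0.8*j - 2.43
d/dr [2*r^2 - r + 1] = 4*r - 1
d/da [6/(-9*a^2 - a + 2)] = 6*(18*a + 1)/(9*a^2 + a - 2)^2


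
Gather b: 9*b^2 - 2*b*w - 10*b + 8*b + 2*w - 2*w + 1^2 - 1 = 9*b^2 + b*(-2*w - 2)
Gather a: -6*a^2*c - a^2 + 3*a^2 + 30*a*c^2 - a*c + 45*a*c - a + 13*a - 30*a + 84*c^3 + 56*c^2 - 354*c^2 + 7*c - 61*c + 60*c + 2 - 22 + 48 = a^2*(2 - 6*c) + a*(30*c^2 + 44*c - 18) + 84*c^3 - 298*c^2 + 6*c + 28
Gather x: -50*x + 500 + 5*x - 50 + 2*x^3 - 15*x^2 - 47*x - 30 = 2*x^3 - 15*x^2 - 92*x + 420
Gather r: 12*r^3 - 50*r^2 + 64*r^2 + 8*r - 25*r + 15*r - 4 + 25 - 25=12*r^3 + 14*r^2 - 2*r - 4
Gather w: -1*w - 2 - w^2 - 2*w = -w^2 - 3*w - 2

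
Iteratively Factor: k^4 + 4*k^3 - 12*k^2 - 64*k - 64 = (k + 2)*(k^3 + 2*k^2 - 16*k - 32) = (k + 2)*(k + 4)*(k^2 - 2*k - 8) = (k + 2)^2*(k + 4)*(k - 4)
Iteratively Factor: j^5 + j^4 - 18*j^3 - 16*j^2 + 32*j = (j - 4)*(j^4 + 5*j^3 + 2*j^2 - 8*j) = (j - 4)*(j + 4)*(j^3 + j^2 - 2*j) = j*(j - 4)*(j + 4)*(j^2 + j - 2) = j*(j - 4)*(j - 1)*(j + 4)*(j + 2)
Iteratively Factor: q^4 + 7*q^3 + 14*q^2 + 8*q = (q + 2)*(q^3 + 5*q^2 + 4*q) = q*(q + 2)*(q^2 + 5*q + 4) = q*(q + 1)*(q + 2)*(q + 4)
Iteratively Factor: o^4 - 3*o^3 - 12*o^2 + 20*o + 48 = (o - 3)*(o^3 - 12*o - 16) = (o - 3)*(o + 2)*(o^2 - 2*o - 8) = (o - 4)*(o - 3)*(o + 2)*(o + 2)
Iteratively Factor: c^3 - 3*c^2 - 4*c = (c + 1)*(c^2 - 4*c) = c*(c + 1)*(c - 4)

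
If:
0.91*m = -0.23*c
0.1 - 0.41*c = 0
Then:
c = 0.24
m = -0.06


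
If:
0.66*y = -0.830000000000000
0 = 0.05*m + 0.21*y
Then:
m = 5.28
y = -1.26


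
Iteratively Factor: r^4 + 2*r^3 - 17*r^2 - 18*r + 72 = (r - 3)*(r^3 + 5*r^2 - 2*r - 24) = (r - 3)*(r - 2)*(r^2 + 7*r + 12) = (r - 3)*(r - 2)*(r + 4)*(r + 3)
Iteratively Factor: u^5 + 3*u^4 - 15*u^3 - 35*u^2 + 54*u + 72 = (u - 3)*(u^4 + 6*u^3 + 3*u^2 - 26*u - 24) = (u - 3)*(u + 4)*(u^3 + 2*u^2 - 5*u - 6) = (u - 3)*(u + 1)*(u + 4)*(u^2 + u - 6) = (u - 3)*(u - 2)*(u + 1)*(u + 4)*(u + 3)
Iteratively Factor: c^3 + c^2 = (c + 1)*(c^2) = c*(c + 1)*(c)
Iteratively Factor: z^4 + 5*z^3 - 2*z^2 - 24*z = (z)*(z^3 + 5*z^2 - 2*z - 24) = z*(z + 3)*(z^2 + 2*z - 8) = z*(z + 3)*(z + 4)*(z - 2)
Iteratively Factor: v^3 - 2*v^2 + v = (v - 1)*(v^2 - v) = (v - 1)^2*(v)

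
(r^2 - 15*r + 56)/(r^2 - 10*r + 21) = (r - 8)/(r - 3)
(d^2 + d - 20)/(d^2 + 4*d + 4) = (d^2 + d - 20)/(d^2 + 4*d + 4)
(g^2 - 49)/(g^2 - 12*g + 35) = (g + 7)/(g - 5)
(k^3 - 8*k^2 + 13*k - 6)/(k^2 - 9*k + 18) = (k^2 - 2*k + 1)/(k - 3)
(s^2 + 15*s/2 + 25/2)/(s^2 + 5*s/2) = (s + 5)/s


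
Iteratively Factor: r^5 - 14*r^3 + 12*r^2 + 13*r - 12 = (r + 4)*(r^4 - 4*r^3 + 2*r^2 + 4*r - 3) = (r - 3)*(r + 4)*(r^3 - r^2 - r + 1) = (r - 3)*(r - 1)*(r + 4)*(r^2 - 1) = (r - 3)*(r - 1)*(r + 1)*(r + 4)*(r - 1)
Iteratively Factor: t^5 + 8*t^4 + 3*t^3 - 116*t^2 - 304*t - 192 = (t - 4)*(t^4 + 12*t^3 + 51*t^2 + 88*t + 48) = (t - 4)*(t + 4)*(t^3 + 8*t^2 + 19*t + 12) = (t - 4)*(t + 4)^2*(t^2 + 4*t + 3) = (t - 4)*(t + 1)*(t + 4)^2*(t + 3)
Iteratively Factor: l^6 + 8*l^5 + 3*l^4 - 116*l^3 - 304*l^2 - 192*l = (l + 4)*(l^5 + 4*l^4 - 13*l^3 - 64*l^2 - 48*l) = l*(l + 4)*(l^4 + 4*l^3 - 13*l^2 - 64*l - 48) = l*(l + 1)*(l + 4)*(l^3 + 3*l^2 - 16*l - 48) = l*(l + 1)*(l + 3)*(l + 4)*(l^2 - 16) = l*(l - 4)*(l + 1)*(l + 3)*(l + 4)*(l + 4)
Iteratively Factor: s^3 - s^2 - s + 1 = (s - 1)*(s^2 - 1) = (s - 1)*(s + 1)*(s - 1)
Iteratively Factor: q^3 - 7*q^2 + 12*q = (q)*(q^2 - 7*q + 12) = q*(q - 3)*(q - 4)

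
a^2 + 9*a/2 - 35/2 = (a - 5/2)*(a + 7)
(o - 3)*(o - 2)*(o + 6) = o^3 + o^2 - 24*o + 36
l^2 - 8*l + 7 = (l - 7)*(l - 1)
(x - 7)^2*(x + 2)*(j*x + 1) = j*x^4 - 12*j*x^3 + 21*j*x^2 + 98*j*x + x^3 - 12*x^2 + 21*x + 98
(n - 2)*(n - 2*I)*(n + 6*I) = n^3 - 2*n^2 + 4*I*n^2 + 12*n - 8*I*n - 24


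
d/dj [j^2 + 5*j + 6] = 2*j + 5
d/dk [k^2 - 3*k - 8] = 2*k - 3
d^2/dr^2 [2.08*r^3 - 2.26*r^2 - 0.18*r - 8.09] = 12.48*r - 4.52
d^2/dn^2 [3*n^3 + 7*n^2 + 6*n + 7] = 18*n + 14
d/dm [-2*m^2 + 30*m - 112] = 30 - 4*m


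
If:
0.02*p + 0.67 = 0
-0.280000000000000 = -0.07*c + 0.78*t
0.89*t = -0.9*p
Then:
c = 381.48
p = -33.50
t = 33.88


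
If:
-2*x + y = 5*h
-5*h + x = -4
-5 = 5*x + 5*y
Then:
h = 11/20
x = -5/4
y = 1/4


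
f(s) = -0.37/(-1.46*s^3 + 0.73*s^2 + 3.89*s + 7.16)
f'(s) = -0.37*(4.38*s^2 - 1.46*s - 3.89)/(-1.46*s^3 + 0.73*s^2 + 3.89*s + 7.16)^2 = (-1.6206*s^2 + 0.5402*s + 1.4393)/(-1.46*s^3 + 0.73*s^2 + 3.89*s + 7.16)^2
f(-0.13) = -0.06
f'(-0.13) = 0.03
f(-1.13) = -0.06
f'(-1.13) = -0.04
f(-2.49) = -0.02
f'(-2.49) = -0.02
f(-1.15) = -0.06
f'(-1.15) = -0.04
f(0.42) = -0.04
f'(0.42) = 0.02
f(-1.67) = -0.04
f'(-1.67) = -0.04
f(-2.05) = -0.02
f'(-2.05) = -0.03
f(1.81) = -0.05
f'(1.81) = -0.05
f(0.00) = -0.05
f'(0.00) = 0.03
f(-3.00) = -0.01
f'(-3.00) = -0.01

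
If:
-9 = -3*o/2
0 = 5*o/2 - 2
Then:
No Solution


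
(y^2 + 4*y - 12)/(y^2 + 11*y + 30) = (y - 2)/(y + 5)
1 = 1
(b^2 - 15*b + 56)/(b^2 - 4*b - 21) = (b - 8)/(b + 3)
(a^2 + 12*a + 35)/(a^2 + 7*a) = (a + 5)/a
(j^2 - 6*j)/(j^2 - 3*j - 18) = j/(j + 3)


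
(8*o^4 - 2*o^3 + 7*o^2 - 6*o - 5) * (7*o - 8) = 56*o^5 - 78*o^4 + 65*o^3 - 98*o^2 + 13*o + 40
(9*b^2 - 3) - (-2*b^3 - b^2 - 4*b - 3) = 2*b^3 + 10*b^2 + 4*b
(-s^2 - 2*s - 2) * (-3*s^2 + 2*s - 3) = 3*s^4 + 4*s^3 + 5*s^2 + 2*s + 6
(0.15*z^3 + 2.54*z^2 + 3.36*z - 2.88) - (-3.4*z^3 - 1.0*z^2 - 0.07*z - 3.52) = 3.55*z^3 + 3.54*z^2 + 3.43*z + 0.64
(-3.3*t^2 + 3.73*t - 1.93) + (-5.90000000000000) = -3.3*t^2 + 3.73*t - 7.83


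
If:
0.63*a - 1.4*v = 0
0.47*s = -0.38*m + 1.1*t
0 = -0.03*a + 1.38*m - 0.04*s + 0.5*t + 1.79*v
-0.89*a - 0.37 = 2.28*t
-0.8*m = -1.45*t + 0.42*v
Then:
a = -0.67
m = 0.34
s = -0.04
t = 0.10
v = -0.30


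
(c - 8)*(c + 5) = c^2 - 3*c - 40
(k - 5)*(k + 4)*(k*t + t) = k^3*t - 21*k*t - 20*t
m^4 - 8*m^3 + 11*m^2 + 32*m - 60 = (m - 5)*(m - 3)*(m - 2)*(m + 2)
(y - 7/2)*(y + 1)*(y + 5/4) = y^3 - 5*y^2/4 - 53*y/8 - 35/8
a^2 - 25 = (a - 5)*(a + 5)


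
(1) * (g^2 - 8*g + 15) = g^2 - 8*g + 15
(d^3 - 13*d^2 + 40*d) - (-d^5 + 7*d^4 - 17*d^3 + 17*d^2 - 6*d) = d^5 - 7*d^4 + 18*d^3 - 30*d^2 + 46*d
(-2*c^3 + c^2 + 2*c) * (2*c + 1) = -4*c^4 + 5*c^2 + 2*c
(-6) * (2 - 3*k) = 18*k - 12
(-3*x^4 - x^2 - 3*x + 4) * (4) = -12*x^4 - 4*x^2 - 12*x + 16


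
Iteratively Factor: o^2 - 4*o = (o - 4)*(o)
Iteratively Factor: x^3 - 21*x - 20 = (x + 4)*(x^2 - 4*x - 5) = (x - 5)*(x + 4)*(x + 1)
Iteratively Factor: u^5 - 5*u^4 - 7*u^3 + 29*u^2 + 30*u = (u + 1)*(u^4 - 6*u^3 - u^2 + 30*u) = (u - 3)*(u + 1)*(u^3 - 3*u^2 - 10*u) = (u - 5)*(u - 3)*(u + 1)*(u^2 + 2*u) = u*(u - 5)*(u - 3)*(u + 1)*(u + 2)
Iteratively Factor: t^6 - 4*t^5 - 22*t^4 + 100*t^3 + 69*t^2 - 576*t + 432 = (t + 3)*(t^5 - 7*t^4 - t^3 + 103*t^2 - 240*t + 144) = (t - 3)*(t + 3)*(t^4 - 4*t^3 - 13*t^2 + 64*t - 48) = (t - 3)^2*(t + 3)*(t^3 - t^2 - 16*t + 16) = (t - 4)*(t - 3)^2*(t + 3)*(t^2 + 3*t - 4) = (t - 4)*(t - 3)^2*(t + 3)*(t + 4)*(t - 1)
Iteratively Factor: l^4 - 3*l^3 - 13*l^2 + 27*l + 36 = (l + 1)*(l^3 - 4*l^2 - 9*l + 36) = (l - 4)*(l + 1)*(l^2 - 9) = (l - 4)*(l + 1)*(l + 3)*(l - 3)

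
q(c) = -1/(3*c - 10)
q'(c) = 3/(3*c - 10)^2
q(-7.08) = 0.03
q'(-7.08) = 0.00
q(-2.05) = 0.06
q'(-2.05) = 0.01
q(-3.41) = 0.05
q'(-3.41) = 0.01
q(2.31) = 0.33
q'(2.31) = 0.32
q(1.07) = 0.15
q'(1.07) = 0.07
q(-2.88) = 0.05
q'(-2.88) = 0.01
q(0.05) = 0.10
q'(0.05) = 0.03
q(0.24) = 0.11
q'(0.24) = 0.03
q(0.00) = 0.10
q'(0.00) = 0.03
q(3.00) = 1.00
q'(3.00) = 3.00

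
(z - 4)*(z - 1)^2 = z^3 - 6*z^2 + 9*z - 4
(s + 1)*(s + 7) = s^2 + 8*s + 7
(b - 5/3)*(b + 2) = b^2 + b/3 - 10/3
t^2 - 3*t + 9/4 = (t - 3/2)^2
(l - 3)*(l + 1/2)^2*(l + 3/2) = l^4 - l^3/2 - 23*l^2/4 - 39*l/8 - 9/8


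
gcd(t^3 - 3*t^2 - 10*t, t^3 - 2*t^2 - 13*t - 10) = t^2 - 3*t - 10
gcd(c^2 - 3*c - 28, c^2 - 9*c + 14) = c - 7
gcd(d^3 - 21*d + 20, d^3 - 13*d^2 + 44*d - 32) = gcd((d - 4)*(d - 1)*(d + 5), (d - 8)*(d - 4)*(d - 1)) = d^2 - 5*d + 4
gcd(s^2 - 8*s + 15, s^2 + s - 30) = s - 5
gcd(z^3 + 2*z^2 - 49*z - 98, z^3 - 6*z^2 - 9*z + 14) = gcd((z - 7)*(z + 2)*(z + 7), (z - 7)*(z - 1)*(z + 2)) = z^2 - 5*z - 14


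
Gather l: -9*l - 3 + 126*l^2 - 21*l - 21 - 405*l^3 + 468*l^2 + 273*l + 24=-405*l^3 + 594*l^2 + 243*l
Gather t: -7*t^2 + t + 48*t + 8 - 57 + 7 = -7*t^2 + 49*t - 42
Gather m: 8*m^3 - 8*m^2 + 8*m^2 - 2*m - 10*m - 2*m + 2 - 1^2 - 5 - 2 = 8*m^3 - 14*m - 6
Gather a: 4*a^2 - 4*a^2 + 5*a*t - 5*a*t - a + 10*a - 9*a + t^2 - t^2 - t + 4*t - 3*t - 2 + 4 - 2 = 0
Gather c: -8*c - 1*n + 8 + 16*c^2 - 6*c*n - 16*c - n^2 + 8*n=16*c^2 + c*(-6*n - 24) - n^2 + 7*n + 8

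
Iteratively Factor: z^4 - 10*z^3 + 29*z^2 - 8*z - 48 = (z - 3)*(z^3 - 7*z^2 + 8*z + 16) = (z - 4)*(z - 3)*(z^2 - 3*z - 4) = (z - 4)*(z - 3)*(z + 1)*(z - 4)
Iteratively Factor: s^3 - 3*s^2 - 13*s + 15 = (s - 5)*(s^2 + 2*s - 3) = (s - 5)*(s + 3)*(s - 1)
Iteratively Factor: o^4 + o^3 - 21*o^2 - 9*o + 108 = (o - 3)*(o^3 + 4*o^2 - 9*o - 36) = (o - 3)*(o + 3)*(o^2 + o - 12) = (o - 3)*(o + 3)*(o + 4)*(o - 3)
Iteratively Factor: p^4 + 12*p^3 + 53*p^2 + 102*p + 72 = (p + 4)*(p^3 + 8*p^2 + 21*p + 18) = (p + 3)*(p + 4)*(p^2 + 5*p + 6) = (p + 2)*(p + 3)*(p + 4)*(p + 3)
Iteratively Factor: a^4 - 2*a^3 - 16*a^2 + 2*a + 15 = (a + 3)*(a^3 - 5*a^2 - a + 5) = (a - 5)*(a + 3)*(a^2 - 1) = (a - 5)*(a - 1)*(a + 3)*(a + 1)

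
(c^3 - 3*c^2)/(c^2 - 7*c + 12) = c^2/(c - 4)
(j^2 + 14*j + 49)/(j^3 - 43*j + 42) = (j + 7)/(j^2 - 7*j + 6)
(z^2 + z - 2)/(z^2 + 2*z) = (z - 1)/z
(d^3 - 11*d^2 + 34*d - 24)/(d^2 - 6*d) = d - 5 + 4/d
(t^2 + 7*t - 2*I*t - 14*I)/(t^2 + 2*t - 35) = (t - 2*I)/(t - 5)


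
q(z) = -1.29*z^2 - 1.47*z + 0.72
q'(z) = -2.58*z - 1.47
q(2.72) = -12.82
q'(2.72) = -8.49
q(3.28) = -17.98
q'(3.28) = -9.93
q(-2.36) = -3.00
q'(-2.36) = 4.62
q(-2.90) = -5.87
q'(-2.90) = 6.01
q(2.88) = -14.21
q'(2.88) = -8.90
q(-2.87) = -5.69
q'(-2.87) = 5.93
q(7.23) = -77.34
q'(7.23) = -20.12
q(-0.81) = 1.06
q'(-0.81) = 0.62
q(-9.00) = -90.54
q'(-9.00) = 21.75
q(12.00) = -202.68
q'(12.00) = -32.43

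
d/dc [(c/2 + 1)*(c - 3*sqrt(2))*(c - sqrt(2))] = 3*c^2/2 - 4*sqrt(2)*c + 2*c - 4*sqrt(2) + 3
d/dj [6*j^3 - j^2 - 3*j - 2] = 18*j^2 - 2*j - 3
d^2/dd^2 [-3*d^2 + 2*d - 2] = -6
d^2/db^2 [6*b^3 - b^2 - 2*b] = 36*b - 2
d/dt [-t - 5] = -1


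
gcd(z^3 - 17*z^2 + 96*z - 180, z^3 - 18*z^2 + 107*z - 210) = z^2 - 11*z + 30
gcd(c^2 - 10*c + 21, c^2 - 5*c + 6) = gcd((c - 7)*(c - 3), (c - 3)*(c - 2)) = c - 3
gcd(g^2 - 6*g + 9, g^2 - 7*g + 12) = g - 3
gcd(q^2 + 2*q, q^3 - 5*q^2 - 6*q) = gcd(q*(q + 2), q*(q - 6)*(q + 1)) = q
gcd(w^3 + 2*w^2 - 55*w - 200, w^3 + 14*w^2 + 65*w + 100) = w^2 + 10*w + 25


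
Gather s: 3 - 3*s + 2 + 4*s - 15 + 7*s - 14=8*s - 24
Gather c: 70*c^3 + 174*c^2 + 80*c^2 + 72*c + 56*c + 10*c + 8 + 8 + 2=70*c^3 + 254*c^2 + 138*c + 18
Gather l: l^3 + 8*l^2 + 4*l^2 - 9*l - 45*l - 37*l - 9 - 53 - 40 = l^3 + 12*l^2 - 91*l - 102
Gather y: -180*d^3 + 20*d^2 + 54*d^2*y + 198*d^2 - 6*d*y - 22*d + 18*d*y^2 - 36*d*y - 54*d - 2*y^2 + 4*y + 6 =-180*d^3 + 218*d^2 - 76*d + y^2*(18*d - 2) + y*(54*d^2 - 42*d + 4) + 6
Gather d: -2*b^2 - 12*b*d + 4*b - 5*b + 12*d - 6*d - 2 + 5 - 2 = -2*b^2 - b + d*(6 - 12*b) + 1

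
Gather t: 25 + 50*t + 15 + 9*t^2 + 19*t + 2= 9*t^2 + 69*t + 42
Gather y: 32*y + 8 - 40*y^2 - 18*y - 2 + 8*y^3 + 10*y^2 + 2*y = 8*y^3 - 30*y^2 + 16*y + 6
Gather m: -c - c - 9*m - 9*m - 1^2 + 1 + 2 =-2*c - 18*m + 2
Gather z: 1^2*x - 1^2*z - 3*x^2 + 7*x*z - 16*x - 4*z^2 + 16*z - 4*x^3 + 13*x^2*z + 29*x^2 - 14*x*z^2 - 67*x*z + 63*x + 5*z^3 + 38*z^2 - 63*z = -4*x^3 + 26*x^2 + 48*x + 5*z^3 + z^2*(34 - 14*x) + z*(13*x^2 - 60*x - 48)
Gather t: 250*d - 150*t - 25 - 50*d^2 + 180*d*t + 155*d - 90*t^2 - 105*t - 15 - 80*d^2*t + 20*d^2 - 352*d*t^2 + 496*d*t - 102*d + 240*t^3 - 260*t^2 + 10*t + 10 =-30*d^2 + 303*d + 240*t^3 + t^2*(-352*d - 350) + t*(-80*d^2 + 676*d - 245) - 30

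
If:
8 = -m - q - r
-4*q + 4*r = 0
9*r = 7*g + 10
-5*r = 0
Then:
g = -10/7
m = -8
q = 0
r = 0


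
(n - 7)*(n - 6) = n^2 - 13*n + 42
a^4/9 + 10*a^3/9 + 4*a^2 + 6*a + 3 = (a/3 + 1)^2*(a + 1)*(a + 3)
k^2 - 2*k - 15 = (k - 5)*(k + 3)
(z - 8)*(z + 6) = z^2 - 2*z - 48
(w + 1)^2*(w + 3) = w^3 + 5*w^2 + 7*w + 3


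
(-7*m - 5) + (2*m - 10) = -5*m - 15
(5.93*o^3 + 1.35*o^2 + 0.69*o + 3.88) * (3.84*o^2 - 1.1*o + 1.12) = 22.7712*o^5 - 1.339*o^4 + 7.8062*o^3 + 15.6522*o^2 - 3.4952*o + 4.3456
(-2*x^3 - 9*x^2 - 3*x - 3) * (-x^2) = 2*x^5 + 9*x^4 + 3*x^3 + 3*x^2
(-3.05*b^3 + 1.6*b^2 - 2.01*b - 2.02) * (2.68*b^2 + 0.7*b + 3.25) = -8.174*b^5 + 2.153*b^4 - 14.1793*b^3 - 1.6206*b^2 - 7.9465*b - 6.565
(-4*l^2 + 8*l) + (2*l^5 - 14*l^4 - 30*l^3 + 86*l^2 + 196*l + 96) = 2*l^5 - 14*l^4 - 30*l^3 + 82*l^2 + 204*l + 96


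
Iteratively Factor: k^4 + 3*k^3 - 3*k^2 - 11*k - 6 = (k + 1)*(k^3 + 2*k^2 - 5*k - 6) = (k + 1)^2*(k^2 + k - 6) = (k + 1)^2*(k + 3)*(k - 2)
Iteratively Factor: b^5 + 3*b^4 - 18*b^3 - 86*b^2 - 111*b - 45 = (b + 1)*(b^4 + 2*b^3 - 20*b^2 - 66*b - 45) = (b - 5)*(b + 1)*(b^3 + 7*b^2 + 15*b + 9) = (b - 5)*(b + 1)^2*(b^2 + 6*b + 9) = (b - 5)*(b + 1)^2*(b + 3)*(b + 3)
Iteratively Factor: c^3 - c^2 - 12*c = (c + 3)*(c^2 - 4*c) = (c - 4)*(c + 3)*(c)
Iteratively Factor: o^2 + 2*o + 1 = (o + 1)*(o + 1)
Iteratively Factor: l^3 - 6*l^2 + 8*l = (l - 4)*(l^2 - 2*l) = l*(l - 4)*(l - 2)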